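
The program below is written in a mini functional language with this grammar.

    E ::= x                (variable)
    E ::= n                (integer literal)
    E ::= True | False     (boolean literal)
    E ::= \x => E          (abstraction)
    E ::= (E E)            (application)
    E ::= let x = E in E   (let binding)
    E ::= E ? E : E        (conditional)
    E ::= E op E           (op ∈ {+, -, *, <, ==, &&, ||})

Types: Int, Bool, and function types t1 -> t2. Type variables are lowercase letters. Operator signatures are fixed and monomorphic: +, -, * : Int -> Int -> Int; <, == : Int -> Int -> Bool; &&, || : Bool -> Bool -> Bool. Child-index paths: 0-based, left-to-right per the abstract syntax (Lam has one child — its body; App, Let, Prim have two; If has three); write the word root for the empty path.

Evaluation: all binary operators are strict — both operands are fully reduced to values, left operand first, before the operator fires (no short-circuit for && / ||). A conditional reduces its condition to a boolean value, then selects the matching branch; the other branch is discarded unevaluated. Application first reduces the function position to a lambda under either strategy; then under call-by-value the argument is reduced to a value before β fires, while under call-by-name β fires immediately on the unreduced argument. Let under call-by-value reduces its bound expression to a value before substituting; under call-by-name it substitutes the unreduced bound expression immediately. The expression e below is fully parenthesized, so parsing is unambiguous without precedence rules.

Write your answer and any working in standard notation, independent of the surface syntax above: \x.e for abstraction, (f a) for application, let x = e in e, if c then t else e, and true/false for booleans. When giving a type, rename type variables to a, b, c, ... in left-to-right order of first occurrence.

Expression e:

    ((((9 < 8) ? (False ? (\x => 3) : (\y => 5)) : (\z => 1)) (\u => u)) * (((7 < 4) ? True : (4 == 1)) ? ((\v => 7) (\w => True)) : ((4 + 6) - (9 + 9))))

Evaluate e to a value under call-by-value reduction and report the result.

Answer: -8

Working:
step 0: (((if (9 < 8) then (if false then (\x.3) else (\y.5)) else (\z.1)) (\u.u)) * (if (if (7 < 4) then true else (4 == 1)) then ((\v.7) (\w.true)) else ((4 + 6) - (9 + 9))))
step 1: [delta@0.0.0] (((if false then (if false then (\x.3) else (\y.5)) else (\z.1)) (\u.u)) * (if (if (7 < 4) then true else (4 == 1)) then ((\v.7) (\w.true)) else ((4 + 6) - (9 + 9))))
step 2: [if@0.0] (((\z.1) (\u.u)) * (if (if (7 < 4) then true else (4 == 1)) then ((\v.7) (\w.true)) else ((4 + 6) - (9 + 9))))
step 3: [beta@0] (1 * (if (if (7 < 4) then true else (4 == 1)) then ((\v.7) (\w.true)) else ((4 + 6) - (9 + 9))))
step 4: [delta@1.0.0] (1 * (if (if false then true else (4 == 1)) then ((\v.7) (\w.true)) else ((4 + 6) - (9 + 9))))
step 5: [if@1.0] (1 * (if (4 == 1) then ((\v.7) (\w.true)) else ((4 + 6) - (9 + 9))))
step 6: [delta@1.0] (1 * (if false then ((\v.7) (\w.true)) else ((4 + 6) - (9 + 9))))
step 7: [if@1] (1 * ((4 + 6) - (9 + 9)))
step 8: [delta@1.0] (1 * (10 - (9 + 9)))
step 9: [delta@1.1] (1 * (10 - 18))
step 10: [delta@1] (1 * -8)
step 11: [delta@root] -8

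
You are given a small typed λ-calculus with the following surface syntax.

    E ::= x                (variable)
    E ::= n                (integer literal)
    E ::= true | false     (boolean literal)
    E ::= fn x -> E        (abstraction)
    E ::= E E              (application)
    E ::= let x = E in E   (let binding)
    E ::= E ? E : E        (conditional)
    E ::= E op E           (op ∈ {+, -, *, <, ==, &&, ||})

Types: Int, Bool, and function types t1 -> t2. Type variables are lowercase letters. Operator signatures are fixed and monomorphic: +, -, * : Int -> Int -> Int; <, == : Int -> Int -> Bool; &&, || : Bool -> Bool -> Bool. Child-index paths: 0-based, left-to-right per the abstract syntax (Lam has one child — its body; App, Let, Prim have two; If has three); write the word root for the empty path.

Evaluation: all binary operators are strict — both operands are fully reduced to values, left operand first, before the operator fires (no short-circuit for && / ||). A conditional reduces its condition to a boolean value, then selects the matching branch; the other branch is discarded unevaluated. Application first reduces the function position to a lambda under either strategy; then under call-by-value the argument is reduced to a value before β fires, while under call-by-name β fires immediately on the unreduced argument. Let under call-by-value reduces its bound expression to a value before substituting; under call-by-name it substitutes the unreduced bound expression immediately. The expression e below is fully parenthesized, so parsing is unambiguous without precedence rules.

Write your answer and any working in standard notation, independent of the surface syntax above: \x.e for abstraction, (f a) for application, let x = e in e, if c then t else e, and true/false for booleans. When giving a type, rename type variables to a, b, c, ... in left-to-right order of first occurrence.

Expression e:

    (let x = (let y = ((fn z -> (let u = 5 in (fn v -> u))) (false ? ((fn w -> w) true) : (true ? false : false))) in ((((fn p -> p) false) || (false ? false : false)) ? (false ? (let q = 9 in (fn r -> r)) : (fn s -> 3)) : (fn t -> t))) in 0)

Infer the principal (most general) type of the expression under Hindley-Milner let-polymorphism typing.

Answer: Int

Working:
let u : Int
u : Int
\v._ : b -> Int
\z._ : a -> b -> Int
  unify Bool ~ Bool
w : c
\w._ : c -> c
  unify c -> c ~ Bool -> d
  unify c ~ Bool
  unify Bool ~ d
_ _ : Bool
  unify Bool ~ Bool
  unify Bool ~ Bool
  unify Bool ~ Bool
  unify a -> b -> Int ~ Bool -> e
  unify a ~ Bool
  unify b -> Int ~ e
_ _ : b -> Int
let y : forall. b -> Int
p : f
\p._ : f -> f
  unify f -> f ~ Bool -> g
  unify f ~ Bool
  unify Bool ~ g
_ _ : Bool
  unify Bool ~ Bool
  unify Bool ~ Bool
  unify Bool ~ Bool
  unify Bool ~ Bool
  unify Bool ~ Bool
  unify Bool ~ Bool
let q : Int
r : h
\r._ : h -> h
\s._ : i -> Int
  unify h -> h ~ i -> Int
  unify h ~ i
  unify i ~ Int
t : j
\t._ : j -> j
  unify Int -> Int ~ j -> j
  unify Int ~ j
  unify Int ~ Int
let x : Int -> Int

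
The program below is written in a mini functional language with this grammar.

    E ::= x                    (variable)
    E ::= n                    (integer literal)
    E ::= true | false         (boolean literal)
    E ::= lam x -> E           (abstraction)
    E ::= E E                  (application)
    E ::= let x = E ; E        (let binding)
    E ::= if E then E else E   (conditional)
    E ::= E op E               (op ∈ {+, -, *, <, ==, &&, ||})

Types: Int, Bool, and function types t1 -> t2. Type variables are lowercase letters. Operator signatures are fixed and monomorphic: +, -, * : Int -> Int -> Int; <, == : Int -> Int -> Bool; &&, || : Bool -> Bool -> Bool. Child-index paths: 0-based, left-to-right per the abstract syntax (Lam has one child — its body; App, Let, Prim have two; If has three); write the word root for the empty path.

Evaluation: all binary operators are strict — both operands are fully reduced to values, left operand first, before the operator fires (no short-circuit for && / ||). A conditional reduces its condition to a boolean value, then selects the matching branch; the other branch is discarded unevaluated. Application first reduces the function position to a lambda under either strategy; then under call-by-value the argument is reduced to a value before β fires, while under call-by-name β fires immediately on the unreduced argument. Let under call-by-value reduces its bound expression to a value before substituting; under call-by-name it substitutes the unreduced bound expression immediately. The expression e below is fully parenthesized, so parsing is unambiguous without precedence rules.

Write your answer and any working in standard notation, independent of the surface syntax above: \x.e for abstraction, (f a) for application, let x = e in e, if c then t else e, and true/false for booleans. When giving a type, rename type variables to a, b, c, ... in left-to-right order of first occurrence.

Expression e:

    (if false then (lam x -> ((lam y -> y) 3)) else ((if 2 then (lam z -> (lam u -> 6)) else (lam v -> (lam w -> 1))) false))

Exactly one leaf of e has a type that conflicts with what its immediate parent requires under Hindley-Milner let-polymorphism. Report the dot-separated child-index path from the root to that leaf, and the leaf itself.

Answer: 2.0.0 : 2

Working:
  unify Bool ~ Bool
y : b
\y._ : b -> b
  unify b -> b ~ Int -> c
  unify b ~ Int
  unify Int ~ c
_ _ : Int
\x._ : a -> Int
  unify Int ~ Bool
  FAIL: mismatch Int ~ Bool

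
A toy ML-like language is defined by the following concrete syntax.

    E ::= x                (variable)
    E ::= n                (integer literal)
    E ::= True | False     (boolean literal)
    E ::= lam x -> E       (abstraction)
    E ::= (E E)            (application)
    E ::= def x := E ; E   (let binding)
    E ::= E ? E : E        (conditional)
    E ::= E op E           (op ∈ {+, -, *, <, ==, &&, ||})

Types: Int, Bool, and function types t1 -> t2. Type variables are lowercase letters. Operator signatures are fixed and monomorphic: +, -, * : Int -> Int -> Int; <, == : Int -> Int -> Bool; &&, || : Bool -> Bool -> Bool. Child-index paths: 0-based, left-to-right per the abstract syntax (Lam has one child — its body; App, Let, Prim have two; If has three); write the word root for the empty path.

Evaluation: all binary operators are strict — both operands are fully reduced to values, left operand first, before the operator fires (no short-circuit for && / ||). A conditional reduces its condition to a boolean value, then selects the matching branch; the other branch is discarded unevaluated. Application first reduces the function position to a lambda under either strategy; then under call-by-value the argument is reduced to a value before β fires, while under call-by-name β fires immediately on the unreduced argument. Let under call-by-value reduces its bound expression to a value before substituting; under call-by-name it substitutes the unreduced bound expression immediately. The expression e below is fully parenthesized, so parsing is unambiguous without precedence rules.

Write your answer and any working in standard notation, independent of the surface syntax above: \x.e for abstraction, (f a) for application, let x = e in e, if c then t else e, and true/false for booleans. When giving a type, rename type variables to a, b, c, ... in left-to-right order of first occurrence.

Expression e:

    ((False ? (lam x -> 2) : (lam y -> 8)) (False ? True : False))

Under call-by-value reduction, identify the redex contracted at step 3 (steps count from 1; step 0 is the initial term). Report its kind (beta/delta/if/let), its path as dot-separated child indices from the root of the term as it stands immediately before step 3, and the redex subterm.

Answer: beta at root : ((\y.8) false)

Derivation:
step 0: ((if false then (\x.2) else (\y.8)) (if false then true else false))
step 1: [if@0] ((\y.8) (if false then true else false))
step 2: [if@1] ((\y.8) false)
step 3: [beta@root] 8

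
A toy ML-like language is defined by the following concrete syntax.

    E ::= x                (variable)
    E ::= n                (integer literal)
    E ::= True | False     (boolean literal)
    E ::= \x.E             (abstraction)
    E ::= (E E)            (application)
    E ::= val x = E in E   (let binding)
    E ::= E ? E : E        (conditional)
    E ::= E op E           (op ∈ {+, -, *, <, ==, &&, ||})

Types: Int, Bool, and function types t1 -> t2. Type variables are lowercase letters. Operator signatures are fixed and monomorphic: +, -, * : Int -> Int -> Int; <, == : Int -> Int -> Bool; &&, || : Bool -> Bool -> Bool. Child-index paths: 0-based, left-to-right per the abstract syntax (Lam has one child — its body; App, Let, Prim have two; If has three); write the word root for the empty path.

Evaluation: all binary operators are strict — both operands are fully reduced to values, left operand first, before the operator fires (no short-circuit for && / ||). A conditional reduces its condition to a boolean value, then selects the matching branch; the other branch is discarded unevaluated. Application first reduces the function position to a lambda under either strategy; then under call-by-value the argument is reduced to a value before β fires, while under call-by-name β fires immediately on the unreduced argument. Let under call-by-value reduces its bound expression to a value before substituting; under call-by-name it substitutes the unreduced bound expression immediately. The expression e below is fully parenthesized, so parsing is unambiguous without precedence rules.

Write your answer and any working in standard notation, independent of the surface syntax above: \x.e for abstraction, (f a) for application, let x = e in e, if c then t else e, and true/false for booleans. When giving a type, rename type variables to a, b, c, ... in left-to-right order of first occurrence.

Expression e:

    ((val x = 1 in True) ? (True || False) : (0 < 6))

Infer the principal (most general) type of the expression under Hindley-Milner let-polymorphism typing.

Derivation:
let x : Int
  unify Bool ~ Bool
  unify Bool ~ Bool
  unify Bool ~ Bool
  unify Int ~ Int
  unify Int ~ Int
  unify Bool ~ Bool

Answer: Bool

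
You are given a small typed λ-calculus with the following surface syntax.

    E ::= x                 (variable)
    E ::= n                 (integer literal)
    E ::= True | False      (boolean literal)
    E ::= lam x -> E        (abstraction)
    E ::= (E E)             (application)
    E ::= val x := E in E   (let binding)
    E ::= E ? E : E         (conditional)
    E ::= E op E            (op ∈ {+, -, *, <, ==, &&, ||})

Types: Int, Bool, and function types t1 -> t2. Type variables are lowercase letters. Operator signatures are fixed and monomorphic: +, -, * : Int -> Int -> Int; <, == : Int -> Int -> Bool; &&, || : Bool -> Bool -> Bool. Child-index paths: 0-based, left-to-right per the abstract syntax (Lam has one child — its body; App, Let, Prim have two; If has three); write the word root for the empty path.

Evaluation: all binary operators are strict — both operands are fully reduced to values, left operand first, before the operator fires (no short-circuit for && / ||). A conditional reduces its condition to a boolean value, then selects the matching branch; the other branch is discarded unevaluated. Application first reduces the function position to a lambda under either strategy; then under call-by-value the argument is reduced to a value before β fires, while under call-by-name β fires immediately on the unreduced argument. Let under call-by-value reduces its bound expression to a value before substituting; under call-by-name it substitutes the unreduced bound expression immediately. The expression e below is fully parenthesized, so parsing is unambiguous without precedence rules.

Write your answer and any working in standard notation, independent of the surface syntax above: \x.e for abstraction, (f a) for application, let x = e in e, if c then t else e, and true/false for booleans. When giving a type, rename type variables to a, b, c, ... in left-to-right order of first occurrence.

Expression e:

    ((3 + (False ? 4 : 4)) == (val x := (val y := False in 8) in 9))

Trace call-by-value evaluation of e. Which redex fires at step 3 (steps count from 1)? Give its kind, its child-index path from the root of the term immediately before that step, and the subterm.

Answer: let at 1.0 : (let y = false in 8)

Working:
step 0: ((3 + (if false then 4 else 4)) == (let x = (let y = false in 8) in 9))
step 1: [if@0.1] ((3 + 4) == (let x = (let y = false in 8) in 9))
step 2: [delta@0] (7 == (let x = (let y = false in 8) in 9))
step 3: [let@1.0] (7 == (let x = 8 in 9))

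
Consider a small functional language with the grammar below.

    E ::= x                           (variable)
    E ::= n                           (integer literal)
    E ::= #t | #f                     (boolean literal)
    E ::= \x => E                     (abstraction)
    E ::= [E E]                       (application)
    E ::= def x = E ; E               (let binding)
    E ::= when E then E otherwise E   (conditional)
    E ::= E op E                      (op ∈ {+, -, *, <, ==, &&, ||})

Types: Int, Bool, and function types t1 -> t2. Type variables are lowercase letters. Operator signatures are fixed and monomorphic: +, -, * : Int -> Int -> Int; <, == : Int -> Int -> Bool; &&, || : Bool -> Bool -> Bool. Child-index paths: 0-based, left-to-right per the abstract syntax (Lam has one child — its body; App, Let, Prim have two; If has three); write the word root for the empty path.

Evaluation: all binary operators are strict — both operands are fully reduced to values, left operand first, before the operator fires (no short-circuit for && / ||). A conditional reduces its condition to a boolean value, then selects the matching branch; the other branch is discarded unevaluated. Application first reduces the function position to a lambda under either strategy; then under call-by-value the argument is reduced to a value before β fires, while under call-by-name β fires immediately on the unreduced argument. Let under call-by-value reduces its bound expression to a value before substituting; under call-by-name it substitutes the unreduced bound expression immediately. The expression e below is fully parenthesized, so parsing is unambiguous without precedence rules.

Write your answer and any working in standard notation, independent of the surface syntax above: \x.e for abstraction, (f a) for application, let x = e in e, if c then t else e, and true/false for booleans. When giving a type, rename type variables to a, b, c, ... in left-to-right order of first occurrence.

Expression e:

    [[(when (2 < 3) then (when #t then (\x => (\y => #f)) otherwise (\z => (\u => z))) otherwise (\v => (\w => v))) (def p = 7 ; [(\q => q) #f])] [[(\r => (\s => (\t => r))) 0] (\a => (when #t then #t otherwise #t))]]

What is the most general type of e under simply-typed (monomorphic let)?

Trace:
  unify Int ~ Int
  unify Int ~ Int
  unify Bool ~ Bool
  unify Bool ~ Bool
\y._ : b -> Bool
\x._ : a -> b -> Bool
z : c
\u._ : d -> c
\z._ : c -> d -> c
  unify a -> b -> Bool ~ c -> d -> c
  unify a ~ c
  unify b -> Bool ~ d -> c
  unify b ~ d
  unify Bool ~ c
v : e
\w._ : f -> e
\v._ : e -> f -> e
  unify Bool -> d -> Bool ~ e -> f -> e
  unify Bool ~ e
  unify d -> Bool ~ f -> Bool
  unify d ~ f
  unify Bool ~ Bool
let p : Int
q : g
\q._ : g -> g
  unify g -> g ~ Bool -> h
  unify g ~ Bool
  unify Bool ~ h
_ _ : Bool
  unify Bool -> f -> Bool ~ Bool -> i
  unify Bool ~ Bool
  unify f -> Bool ~ i
_ _ : f -> Bool
r : j
\t._ : l -> j
\s._ : k -> l -> j
\r._ : j -> k -> l -> j
  unify j -> k -> l -> j ~ Int -> m
  unify j ~ Int
  unify k -> l -> Int ~ m
_ _ : k -> l -> Int
  unify Bool ~ Bool
  unify Bool ~ Bool
\a._ : n -> Bool
  unify k -> l -> Int ~ (n -> Bool) -> o
  unify k ~ n -> Bool
  unify l -> Int ~ o
_ _ : l -> Int
  unify f -> Bool ~ (l -> Int) -> p
  unify f ~ l -> Int
  unify Bool ~ p
_ _ : Bool

Answer: Bool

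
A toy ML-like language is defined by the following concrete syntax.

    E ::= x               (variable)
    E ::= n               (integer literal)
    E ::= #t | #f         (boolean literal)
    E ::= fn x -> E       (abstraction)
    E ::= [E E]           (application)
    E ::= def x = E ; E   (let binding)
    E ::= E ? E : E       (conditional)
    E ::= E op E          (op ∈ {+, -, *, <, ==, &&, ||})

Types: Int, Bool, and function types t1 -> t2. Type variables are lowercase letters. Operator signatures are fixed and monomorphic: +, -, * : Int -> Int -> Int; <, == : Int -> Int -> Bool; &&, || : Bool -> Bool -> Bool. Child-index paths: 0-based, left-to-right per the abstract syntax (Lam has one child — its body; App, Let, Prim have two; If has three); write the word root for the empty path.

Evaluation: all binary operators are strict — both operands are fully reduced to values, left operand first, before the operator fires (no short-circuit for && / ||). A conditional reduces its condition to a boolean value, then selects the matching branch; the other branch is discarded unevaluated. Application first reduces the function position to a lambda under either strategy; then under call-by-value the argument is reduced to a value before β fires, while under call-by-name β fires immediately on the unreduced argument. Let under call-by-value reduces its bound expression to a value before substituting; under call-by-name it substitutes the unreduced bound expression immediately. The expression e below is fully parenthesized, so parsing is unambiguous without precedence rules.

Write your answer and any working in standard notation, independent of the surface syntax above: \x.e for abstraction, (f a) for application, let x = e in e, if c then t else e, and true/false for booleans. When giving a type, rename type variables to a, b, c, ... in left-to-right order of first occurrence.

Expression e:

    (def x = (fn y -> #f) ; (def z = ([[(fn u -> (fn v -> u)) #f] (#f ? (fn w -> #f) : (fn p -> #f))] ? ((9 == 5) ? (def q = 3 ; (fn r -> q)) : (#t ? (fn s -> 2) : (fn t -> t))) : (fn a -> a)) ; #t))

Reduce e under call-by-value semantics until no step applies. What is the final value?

Trace:
step 0: (let x = (\y.false) in (let z = (if (((\u.(\v.u)) false) (if false then (\w.false) else (\p.false))) then (if (9 == 5) then (let q = 3 in (\r.q)) else (if true then (\s.2) else (\t.t))) else (\a.a)) in true))
step 1: [let@root] (let z = (if (((\u.(\v.u)) false) (if false then (\w.false) else (\p.false))) then (if (9 == 5) then (let q = 3 in (\r.q)) else (if true then (\s.2) else (\t.t))) else (\a.a)) in true)
step 2: [beta@0.0.0] (let z = (if ((\v.false) (if false then (\w.false) else (\p.false))) then (if (9 == 5) then (let q = 3 in (\r.q)) else (if true then (\s.2) else (\t.t))) else (\a.a)) in true)
step 3: [if@0.0.1] (let z = (if ((\v.false) (\p.false)) then (if (9 == 5) then (let q = 3 in (\r.q)) else (if true then (\s.2) else (\t.t))) else (\a.a)) in true)
step 4: [beta@0.0] (let z = (if false then (if (9 == 5) then (let q = 3 in (\r.q)) else (if true then (\s.2) else (\t.t))) else (\a.a)) in true)
step 5: [if@0] (let z = (\a.a) in true)
step 6: [let@root] true

Answer: true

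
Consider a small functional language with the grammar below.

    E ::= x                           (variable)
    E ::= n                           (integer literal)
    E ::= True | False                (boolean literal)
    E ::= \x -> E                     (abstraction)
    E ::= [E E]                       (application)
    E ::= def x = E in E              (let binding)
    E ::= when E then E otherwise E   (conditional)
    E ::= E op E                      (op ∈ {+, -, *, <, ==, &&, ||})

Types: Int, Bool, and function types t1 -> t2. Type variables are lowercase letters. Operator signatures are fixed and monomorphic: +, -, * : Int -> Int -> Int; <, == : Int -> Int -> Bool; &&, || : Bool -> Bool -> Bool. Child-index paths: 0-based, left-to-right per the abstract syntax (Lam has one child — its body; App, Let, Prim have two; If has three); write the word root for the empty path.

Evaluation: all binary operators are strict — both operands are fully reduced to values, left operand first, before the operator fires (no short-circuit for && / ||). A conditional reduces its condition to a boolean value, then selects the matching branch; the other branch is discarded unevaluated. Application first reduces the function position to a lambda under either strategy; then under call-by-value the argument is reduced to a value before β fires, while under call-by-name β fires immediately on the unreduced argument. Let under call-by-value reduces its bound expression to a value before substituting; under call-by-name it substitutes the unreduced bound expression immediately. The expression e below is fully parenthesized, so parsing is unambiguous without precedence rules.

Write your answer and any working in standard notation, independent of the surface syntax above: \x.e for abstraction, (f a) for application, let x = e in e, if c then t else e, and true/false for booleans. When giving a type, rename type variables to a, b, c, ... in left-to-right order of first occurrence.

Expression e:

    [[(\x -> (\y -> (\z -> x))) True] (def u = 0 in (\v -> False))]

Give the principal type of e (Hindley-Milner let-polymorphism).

Working:
x : a
\z._ : c -> a
\y._ : b -> c -> a
\x._ : a -> b -> c -> a
  unify a -> b -> c -> a ~ Bool -> d
  unify a ~ Bool
  unify b -> c -> Bool ~ d
_ _ : b -> c -> Bool
let u : Int
\v._ : e -> Bool
  unify b -> c -> Bool ~ (e -> Bool) -> f
  unify b ~ e -> Bool
  unify c -> Bool ~ f
_ _ : c -> Bool

Answer: a -> Bool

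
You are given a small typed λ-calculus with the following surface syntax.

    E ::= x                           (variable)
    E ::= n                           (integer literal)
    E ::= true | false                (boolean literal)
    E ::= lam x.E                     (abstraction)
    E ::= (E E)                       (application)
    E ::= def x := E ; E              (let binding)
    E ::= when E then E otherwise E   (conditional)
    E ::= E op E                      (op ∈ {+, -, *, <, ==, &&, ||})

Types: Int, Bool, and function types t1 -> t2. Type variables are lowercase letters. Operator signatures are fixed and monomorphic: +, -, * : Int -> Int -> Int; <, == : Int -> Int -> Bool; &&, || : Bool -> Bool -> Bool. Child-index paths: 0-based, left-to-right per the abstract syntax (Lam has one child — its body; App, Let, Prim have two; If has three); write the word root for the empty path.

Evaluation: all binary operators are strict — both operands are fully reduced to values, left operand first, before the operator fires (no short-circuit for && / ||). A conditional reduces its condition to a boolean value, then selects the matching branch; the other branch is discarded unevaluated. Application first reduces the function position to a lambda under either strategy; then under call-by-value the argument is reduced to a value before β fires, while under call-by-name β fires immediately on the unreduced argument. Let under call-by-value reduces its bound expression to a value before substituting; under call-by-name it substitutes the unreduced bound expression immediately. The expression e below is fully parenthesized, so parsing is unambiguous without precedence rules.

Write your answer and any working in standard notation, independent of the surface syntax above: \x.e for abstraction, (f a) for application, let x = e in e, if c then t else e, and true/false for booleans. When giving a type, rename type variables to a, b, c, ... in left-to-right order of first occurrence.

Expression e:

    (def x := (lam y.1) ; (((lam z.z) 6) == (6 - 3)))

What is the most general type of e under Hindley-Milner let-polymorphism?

Answer: Bool

Working:
\y._ : a -> Int
let x : forall. a -> Int
z : b
\z._ : b -> b
  unify b -> b ~ Int -> c
  unify b ~ Int
  unify Int ~ c
_ _ : Int
  unify Int ~ Int
  unify Int ~ Int
  unify Int ~ Int
  unify Int ~ Int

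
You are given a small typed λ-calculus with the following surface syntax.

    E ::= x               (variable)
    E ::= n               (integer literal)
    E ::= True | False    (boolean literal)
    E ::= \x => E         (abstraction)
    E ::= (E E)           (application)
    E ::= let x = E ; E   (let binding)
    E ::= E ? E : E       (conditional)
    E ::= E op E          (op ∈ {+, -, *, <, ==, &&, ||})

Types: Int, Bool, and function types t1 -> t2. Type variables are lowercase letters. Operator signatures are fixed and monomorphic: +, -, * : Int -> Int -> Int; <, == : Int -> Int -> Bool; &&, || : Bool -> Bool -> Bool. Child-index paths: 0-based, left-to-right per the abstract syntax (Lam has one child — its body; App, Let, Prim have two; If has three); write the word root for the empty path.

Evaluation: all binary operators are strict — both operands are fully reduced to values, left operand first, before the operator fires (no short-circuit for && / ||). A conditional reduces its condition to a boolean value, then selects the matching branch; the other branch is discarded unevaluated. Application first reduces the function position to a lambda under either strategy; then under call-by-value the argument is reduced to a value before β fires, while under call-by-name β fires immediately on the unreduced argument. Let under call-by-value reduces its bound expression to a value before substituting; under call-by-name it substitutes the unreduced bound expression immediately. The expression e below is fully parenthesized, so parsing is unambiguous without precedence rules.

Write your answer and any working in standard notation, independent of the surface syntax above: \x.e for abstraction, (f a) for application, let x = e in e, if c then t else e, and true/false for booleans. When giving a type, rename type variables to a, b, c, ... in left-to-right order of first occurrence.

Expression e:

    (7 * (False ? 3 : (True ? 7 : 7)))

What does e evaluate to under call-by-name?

Trace:
step 0: (7 * (if false then 3 else (if true then 7 else 7)))
step 1: [if@1] (7 * (if true then 7 else 7))
step 2: [if@1] (7 * 7)
step 3: [delta@root] 49

Answer: 49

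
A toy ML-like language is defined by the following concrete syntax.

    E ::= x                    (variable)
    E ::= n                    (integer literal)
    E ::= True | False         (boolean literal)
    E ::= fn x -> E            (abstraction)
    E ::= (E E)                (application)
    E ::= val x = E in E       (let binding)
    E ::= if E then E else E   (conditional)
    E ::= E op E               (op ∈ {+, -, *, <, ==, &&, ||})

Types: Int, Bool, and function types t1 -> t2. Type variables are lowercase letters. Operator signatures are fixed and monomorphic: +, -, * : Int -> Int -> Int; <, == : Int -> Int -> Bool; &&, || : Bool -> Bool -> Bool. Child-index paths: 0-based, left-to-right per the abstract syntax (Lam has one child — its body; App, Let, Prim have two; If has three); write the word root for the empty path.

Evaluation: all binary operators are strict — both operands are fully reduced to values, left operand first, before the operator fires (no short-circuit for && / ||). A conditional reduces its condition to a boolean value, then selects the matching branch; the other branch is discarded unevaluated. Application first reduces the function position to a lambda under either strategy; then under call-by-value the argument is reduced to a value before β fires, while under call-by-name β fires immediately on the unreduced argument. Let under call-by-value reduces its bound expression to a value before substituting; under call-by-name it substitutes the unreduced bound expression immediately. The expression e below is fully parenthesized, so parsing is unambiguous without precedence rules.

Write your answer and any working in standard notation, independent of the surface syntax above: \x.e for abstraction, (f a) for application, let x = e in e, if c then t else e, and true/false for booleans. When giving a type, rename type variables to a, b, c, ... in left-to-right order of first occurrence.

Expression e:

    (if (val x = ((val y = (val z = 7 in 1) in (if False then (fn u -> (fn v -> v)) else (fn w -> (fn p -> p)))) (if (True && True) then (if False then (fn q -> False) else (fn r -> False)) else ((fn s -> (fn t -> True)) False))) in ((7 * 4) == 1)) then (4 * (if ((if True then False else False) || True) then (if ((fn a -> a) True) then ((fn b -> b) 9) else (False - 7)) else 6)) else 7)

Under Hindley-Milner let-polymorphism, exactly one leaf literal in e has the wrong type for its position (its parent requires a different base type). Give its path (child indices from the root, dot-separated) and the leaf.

Answer: 1.1.1.2.0 : false

Working:
let z : Int
let y : Int
  unify Bool ~ Bool
v : b
\v._ : b -> b
\u._ : a -> b -> b
p : d
\p._ : d -> d
\w._ : c -> d -> d
  unify a -> b -> b ~ c -> d -> d
  unify a ~ c
  unify b -> b ~ d -> d
  unify b ~ d
  unify d ~ d
  unify Bool ~ Bool
  unify Bool ~ Bool
  unify Bool ~ Bool
  unify Bool ~ Bool
\q._ : e -> Bool
\r._ : f -> Bool
  unify e -> Bool ~ f -> Bool
  unify e ~ f
  unify Bool ~ Bool
\t._ : h -> Bool
\s._ : g -> h -> Bool
  unify g -> h -> Bool ~ Bool -> i
  unify g ~ Bool
  unify h -> Bool ~ i
_ _ : h -> Bool
  unify f -> Bool ~ h -> Bool
  unify f ~ h
  unify Bool ~ Bool
  unify c -> d -> d ~ (h -> Bool) -> j
  unify c ~ h -> Bool
  unify d -> d ~ j
_ _ : d -> d
let x : forall. d -> d
  unify Int ~ Int
  unify Int ~ Int
  unify Int ~ Int
  unify Int ~ Int
  unify Bool ~ Bool
  unify Int ~ Int
  unify Bool ~ Bool
  unify Bool ~ Bool
  unify Bool ~ Bool
  unify Bool ~ Bool
  unify Bool ~ Bool
a : k
\a._ : k -> k
  unify k -> k ~ Bool -> l
  unify k ~ Bool
  unify Bool ~ l
_ _ : Bool
  unify Bool ~ Bool
b : m
\b._ : m -> m
  unify m -> m ~ Int -> n
  unify m ~ Int
  unify Int ~ n
_ _ : Int
  unify Bool ~ Int
  FAIL: mismatch Bool ~ Int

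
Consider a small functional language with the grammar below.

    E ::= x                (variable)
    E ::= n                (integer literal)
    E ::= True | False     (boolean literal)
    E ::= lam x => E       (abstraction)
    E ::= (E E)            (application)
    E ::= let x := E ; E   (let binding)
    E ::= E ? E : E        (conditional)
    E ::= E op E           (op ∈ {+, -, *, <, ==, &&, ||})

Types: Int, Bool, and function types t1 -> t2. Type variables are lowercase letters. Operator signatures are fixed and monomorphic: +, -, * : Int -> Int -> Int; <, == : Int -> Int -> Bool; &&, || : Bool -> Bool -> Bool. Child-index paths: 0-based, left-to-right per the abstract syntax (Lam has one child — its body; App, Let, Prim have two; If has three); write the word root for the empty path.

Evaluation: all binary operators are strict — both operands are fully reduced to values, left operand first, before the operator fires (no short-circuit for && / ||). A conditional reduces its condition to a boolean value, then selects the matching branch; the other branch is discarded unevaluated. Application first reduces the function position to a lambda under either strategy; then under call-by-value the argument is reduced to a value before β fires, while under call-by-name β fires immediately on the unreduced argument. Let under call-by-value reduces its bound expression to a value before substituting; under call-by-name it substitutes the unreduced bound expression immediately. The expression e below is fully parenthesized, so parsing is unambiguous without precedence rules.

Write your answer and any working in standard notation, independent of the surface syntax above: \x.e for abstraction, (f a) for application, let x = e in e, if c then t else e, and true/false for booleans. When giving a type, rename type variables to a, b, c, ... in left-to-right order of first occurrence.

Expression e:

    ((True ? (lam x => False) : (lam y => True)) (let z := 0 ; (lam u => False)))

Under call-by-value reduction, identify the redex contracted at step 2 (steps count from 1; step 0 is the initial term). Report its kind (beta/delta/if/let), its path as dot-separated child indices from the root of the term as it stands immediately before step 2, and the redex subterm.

Working:
step 0: ((if true then (\x.false) else (\y.true)) (let z = 0 in (\u.false)))
step 1: [if@0] ((\x.false) (let z = 0 in (\u.false)))
step 2: [let@1] ((\x.false) (\u.false))

Answer: let at 1 : (let z = 0 in (\u.false))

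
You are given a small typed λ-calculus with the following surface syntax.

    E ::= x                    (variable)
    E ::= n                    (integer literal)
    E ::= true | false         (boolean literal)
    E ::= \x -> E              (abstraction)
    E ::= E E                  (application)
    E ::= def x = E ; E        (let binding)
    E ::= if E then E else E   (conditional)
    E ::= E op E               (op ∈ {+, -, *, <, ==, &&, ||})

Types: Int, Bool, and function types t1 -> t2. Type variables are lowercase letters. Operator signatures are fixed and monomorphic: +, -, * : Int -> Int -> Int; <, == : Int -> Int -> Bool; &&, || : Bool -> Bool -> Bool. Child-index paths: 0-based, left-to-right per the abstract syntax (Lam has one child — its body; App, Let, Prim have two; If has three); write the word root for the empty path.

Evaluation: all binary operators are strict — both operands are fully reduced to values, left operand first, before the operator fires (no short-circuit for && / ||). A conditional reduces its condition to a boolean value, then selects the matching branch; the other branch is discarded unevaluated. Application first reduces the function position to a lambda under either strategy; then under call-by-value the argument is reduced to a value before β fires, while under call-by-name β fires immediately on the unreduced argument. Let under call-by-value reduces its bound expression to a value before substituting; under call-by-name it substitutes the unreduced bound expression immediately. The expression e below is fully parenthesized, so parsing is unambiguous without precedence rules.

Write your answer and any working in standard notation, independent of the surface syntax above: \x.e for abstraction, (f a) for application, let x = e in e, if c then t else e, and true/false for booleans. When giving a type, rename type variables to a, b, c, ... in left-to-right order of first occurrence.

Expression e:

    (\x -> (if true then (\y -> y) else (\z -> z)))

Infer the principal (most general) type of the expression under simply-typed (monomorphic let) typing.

Answer: a -> b -> b

Trace:
  unify Bool ~ Bool
y : b
\y._ : b -> b
z : c
\z._ : c -> c
  unify b -> b ~ c -> c
  unify b ~ c
  unify c ~ c
\x._ : a -> c -> c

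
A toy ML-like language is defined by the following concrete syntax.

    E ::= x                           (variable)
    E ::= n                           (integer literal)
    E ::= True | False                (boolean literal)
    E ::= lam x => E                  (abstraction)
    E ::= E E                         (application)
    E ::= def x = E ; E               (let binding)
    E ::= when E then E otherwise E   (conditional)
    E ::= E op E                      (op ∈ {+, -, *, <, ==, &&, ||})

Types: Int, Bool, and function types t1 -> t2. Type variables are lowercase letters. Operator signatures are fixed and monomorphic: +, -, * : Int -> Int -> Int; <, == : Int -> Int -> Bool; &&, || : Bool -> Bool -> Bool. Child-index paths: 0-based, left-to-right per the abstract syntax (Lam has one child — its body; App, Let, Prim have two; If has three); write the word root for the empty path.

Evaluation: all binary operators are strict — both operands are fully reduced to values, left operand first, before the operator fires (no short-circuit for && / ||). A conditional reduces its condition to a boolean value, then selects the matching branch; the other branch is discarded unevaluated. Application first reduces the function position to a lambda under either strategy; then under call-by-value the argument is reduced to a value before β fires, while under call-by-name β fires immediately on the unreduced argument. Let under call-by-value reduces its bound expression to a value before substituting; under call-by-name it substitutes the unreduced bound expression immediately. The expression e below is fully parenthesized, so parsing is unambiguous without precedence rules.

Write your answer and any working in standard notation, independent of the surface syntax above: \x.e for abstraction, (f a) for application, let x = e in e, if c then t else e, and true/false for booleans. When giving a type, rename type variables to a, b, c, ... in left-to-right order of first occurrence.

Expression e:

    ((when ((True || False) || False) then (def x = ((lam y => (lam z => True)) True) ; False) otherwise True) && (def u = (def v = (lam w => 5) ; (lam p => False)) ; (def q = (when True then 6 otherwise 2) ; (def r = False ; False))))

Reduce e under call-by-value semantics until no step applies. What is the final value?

Trace:
step 0: ((if ((true || false) || false) then (let x = ((\y.(\z.true)) true) in false) else true) && (let u = (let v = (\w.5) in (\p.false)) in (let q = (if true then 6 else 2) in (let r = false in false))))
step 1: [delta@0.0.0] ((if (true || false) then (let x = ((\y.(\z.true)) true) in false) else true) && (let u = (let v = (\w.5) in (\p.false)) in (let q = (if true then 6 else 2) in (let r = false in false))))
step 2: [delta@0.0] ((if true then (let x = ((\y.(\z.true)) true) in false) else true) && (let u = (let v = (\w.5) in (\p.false)) in (let q = (if true then 6 else 2) in (let r = false in false))))
step 3: [if@0] ((let x = ((\y.(\z.true)) true) in false) && (let u = (let v = (\w.5) in (\p.false)) in (let q = (if true then 6 else 2) in (let r = false in false))))
step 4: [beta@0.0] ((let x = (\z.true) in false) && (let u = (let v = (\w.5) in (\p.false)) in (let q = (if true then 6 else 2) in (let r = false in false))))
step 5: [let@0] (false && (let u = (let v = (\w.5) in (\p.false)) in (let q = (if true then 6 else 2) in (let r = false in false))))
step 6: [let@1.0] (false && (let u = (\p.false) in (let q = (if true then 6 else 2) in (let r = false in false))))
step 7: [let@1] (false && (let q = (if true then 6 else 2) in (let r = false in false)))
step 8: [if@1.0] (false && (let q = 6 in (let r = false in false)))
step 9: [let@1] (false && (let r = false in false))
step 10: [let@1] (false && false)
step 11: [delta@root] false

Answer: false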